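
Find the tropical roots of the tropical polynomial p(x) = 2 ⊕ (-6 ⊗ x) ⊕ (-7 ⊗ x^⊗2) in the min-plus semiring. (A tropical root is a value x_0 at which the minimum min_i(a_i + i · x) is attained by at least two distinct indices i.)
Roots: {1, 8}

Each tropical root is a break point of the lower envelope of the lines y = a_i + i · x (there are 3 lines, with slopes 0, 1, ..., 2). Only the lines that attain the minimum somewhere contribute to roots; other lines are dominated. Here the surviving (envelope) indices are i = 2, i = 1, i = 0.
Intersections between consecutive envelope lines give the roots: for adjacent envelope indices i < j the intersection is x = (a_i − a_j) / (j − i). Reading off the sorted break points: {1, 8}.
Verification: at each break x_0, at least two indices attain the minimum of min_i(a_i + i · x_0).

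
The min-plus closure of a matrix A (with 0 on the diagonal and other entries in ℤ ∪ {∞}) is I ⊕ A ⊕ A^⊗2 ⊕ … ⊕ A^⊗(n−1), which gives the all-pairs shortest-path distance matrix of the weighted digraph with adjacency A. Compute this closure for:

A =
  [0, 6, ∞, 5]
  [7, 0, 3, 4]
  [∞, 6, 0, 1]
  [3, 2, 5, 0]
Closure =
  [0, 6, 9, 5]
  [7, 0, 3, 4]
  [4, 3, 0, 1]
  [3, 2, 5, 0]

This is the Floyd-Warshall all-pairs shortest-path computation. For each intermediate vertex k = 0, 1, …, 3, update dist[i][j] ← min(dist[i][j], dist[i][k] + dist[k][j]). The final matrix gives, for each (i, j), the minimum total weight of any directed path from i to j (possibly empty when i = j).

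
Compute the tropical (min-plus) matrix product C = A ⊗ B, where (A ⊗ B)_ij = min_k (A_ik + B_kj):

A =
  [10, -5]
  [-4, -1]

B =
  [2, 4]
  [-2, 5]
A ⊗ B =
  [-7, 0]
  [-3, 0]

Apply the min-plus product entry-by-entry:
  C[0][0] = min over k of (A[0][0] + B[0][0] = 10 + 2 = 12, A[0][1] + B[1][0] = -5 + -2 = -7) = -7 (attained at k = 1)
  C[0][1] = min over k of (A[0][0] + B[0][1] = 10 + 4 = 14, A[0][1] + B[1][1] = -5 + 5 = 0) = 0 (attained at k = 1)
  C[1][0] = min over k of (A[1][0] + B[0][0] = -4 + 2 = -2, A[1][1] + B[1][0] = -1 + -2 = -3) = -3 (attained at k = 1)
  C[1][1] = min over k of (A[1][0] + B[0][1] = -4 + 4 = 0, A[1][1] + B[1][1] = -1 + 5 = 4) = 0 (attained at k = 0)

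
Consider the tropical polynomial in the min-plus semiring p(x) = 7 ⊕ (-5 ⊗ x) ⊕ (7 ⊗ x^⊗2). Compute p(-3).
p(-3) = -8

A tropical monomial a ⊗ x^⊗i evaluates to a + i · x. Evaluating each term at x = -3:
  Term 0 contributes 7 + 0 · -3 = 7
  Term 1 contributes -5 + 1 · -3 = -8
  Term 2 contributes 7 + 2 · -3 = 1
p(-3) = ⊕ of these = min[7, -8, 1] = -8.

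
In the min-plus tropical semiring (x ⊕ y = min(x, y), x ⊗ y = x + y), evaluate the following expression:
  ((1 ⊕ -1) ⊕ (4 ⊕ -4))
((1 ⊕ -1) ⊕ (4 ⊕ -4)) = -4

Expand innermost to outermost. Recall ⊕ takes the minimum of its arguments and ⊗ takes their sum. Working out the expression ((1 ⊕ -1) ⊕ (4 ⊕ -4)) gives -4.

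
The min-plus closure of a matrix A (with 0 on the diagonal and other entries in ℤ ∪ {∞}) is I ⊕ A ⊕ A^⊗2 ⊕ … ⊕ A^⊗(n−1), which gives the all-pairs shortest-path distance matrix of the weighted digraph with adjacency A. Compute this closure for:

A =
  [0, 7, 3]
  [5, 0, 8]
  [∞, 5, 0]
Closure =
  [0, 7, 3]
  [5, 0, 8]
  [10, 5, 0]

This is the Floyd-Warshall all-pairs shortest-path computation. For each intermediate vertex k = 0, 1, …, 2, update dist[i][j] ← min(dist[i][j], dist[i][k] + dist[k][j]). The final matrix gives, for each (i, j), the minimum total weight of any directed path from i to j (possibly empty when i = j).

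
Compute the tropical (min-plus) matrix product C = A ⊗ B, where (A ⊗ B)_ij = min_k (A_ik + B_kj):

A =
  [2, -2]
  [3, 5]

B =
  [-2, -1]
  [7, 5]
A ⊗ B =
  [0, 1]
  [1, 2]

Apply the min-plus product entry-by-entry:
  C[0][0] = min over k of (A[0][0] + B[0][0] = 2 + -2 = 0, A[0][1] + B[1][0] = -2 + 7 = 5) = 0 (attained at k = 0)
  C[0][1] = min over k of (A[0][0] + B[0][1] = 2 + -1 = 1, A[0][1] + B[1][1] = -2 + 5 = 3) = 1 (attained at k = 0)
  C[1][0] = min over k of (A[1][0] + B[0][0] = 3 + -2 = 1, A[1][1] + B[1][0] = 5 + 7 = 12) = 1 (attained at k = 0)
  C[1][1] = min over k of (A[1][0] + B[0][1] = 3 + -1 = 2, A[1][1] + B[1][1] = 5 + 5 = 10) = 2 (attained at k = 0)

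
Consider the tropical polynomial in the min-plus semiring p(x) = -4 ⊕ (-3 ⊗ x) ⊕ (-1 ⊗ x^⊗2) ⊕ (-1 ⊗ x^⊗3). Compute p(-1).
p(-1) = -4

A tropical monomial a ⊗ x^⊗i evaluates to a + i · x. Evaluating each term at x = -1:
  Term 0 contributes -4 + 0 · -1 = -4
  Term 1 contributes -3 + 1 · -1 = -4
  Term 2 contributes -1 + 2 · -1 = -3
  Term 3 contributes -1 + 3 · -1 = -4
p(-1) = ⊕ of these = min[-4, -4, -3, -4] = -4.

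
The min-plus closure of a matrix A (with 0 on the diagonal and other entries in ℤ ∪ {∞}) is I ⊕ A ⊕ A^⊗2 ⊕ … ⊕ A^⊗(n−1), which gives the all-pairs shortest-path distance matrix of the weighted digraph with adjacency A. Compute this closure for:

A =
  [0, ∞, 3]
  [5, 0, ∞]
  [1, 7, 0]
Closure =
  [0, 10, 3]
  [5, 0, 8]
  [1, 7, 0]

This is the Floyd-Warshall all-pairs shortest-path computation. For each intermediate vertex k = 0, 1, …, 2, update dist[i][j] ← min(dist[i][j], dist[i][k] + dist[k][j]). The final matrix gives, for each (i, j), the minimum total weight of any directed path from i to j (possibly empty when i = j).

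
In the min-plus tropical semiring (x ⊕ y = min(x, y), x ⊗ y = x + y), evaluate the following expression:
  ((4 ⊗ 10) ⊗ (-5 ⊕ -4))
((4 ⊗ 10) ⊗ (-5 ⊕ -4)) = 9

Expand innermost to outermost. Recall ⊕ takes the minimum of its arguments and ⊗ takes their sum. Working out the expression ((4 ⊗ 10) ⊗ (-5 ⊕ -4)) gives 9.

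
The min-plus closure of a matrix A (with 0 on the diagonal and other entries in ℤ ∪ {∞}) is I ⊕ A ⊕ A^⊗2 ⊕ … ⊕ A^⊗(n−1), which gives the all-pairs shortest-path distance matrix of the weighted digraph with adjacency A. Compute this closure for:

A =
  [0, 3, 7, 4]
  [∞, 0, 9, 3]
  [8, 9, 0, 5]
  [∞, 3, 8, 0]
Closure =
  [0, 3, 7, 4]
  [17, 0, 9, 3]
  [8, 8, 0, 5]
  [16, 3, 8, 0]

This is the Floyd-Warshall all-pairs shortest-path computation. For each intermediate vertex k = 0, 1, …, 3, update dist[i][j] ← min(dist[i][j], dist[i][k] + dist[k][j]). The final matrix gives, for each (i, j), the minimum total weight of any directed path from i to j (possibly empty when i = j).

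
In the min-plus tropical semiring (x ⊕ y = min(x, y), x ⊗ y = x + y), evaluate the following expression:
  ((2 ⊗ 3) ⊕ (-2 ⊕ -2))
((2 ⊗ 3) ⊕ (-2 ⊕ -2)) = -2

Expand innermost to outermost. Recall ⊕ takes the minimum of its arguments and ⊗ takes their sum. Working out the expression ((2 ⊗ 3) ⊕ (-2 ⊕ -2)) gives -2.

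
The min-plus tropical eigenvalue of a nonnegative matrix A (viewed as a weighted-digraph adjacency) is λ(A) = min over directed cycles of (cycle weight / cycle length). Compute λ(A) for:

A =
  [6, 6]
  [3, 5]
λ(A) = 9/2

Enumerate directed cycles and compute their means (weight / length). Sample:
  cycle 0 → 0: weight = 6, length = 1, mean = 6/1 ≈ 6.000
  cycle 1 → 1: weight = 5, length = 1, mean = 5/1 ≈ 5.000
  cycle 0 → 1 → 0: weight = 9, length = 2, mean = 9/2 ≈ 4.500
  cycle 1 → 0 → 1: weight = 9, length = 2, mean = 9/2 ≈ 4.500
Minimum mean = 4.500, attained e.g. along the cycle 0 → 1 → 0 with weight 9 and length 2. So λ(A) = 9/2 = 9/2.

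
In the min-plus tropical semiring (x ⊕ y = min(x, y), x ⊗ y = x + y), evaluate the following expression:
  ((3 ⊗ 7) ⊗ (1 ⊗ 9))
((3 ⊗ 7) ⊗ (1 ⊗ 9)) = 20

Expand innermost to outermost. Recall ⊕ takes the minimum of its arguments and ⊗ takes their sum. Working out the expression ((3 ⊗ 7) ⊗ (1 ⊗ 9)) gives 20.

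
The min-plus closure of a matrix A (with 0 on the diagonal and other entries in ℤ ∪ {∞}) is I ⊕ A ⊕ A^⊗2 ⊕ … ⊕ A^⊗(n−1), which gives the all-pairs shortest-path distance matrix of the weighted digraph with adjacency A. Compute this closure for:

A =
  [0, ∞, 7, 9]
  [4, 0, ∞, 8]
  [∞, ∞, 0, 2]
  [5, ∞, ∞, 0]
Closure =
  [0, ∞, 7, 9]
  [4, 0, 11, 8]
  [7, ∞, 0, 2]
  [5, ∞, 12, 0]

This is the Floyd-Warshall all-pairs shortest-path computation. For each intermediate vertex k = 0, 1, …, 3, update dist[i][j] ← min(dist[i][j], dist[i][k] + dist[k][j]). The final matrix gives, for each (i, j), the minimum total weight of any directed path from i to j (possibly empty when i = j).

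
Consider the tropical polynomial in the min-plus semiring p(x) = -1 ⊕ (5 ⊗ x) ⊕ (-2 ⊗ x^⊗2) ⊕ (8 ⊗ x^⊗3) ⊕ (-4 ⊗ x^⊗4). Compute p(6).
p(6) = -1

A tropical monomial a ⊗ x^⊗i evaluates to a + i · x. Evaluating each term at x = 6:
  Term 0 contributes -1 + 0 · 6 = -1
  Term 1 contributes 5 + 1 · 6 = 11
  Term 2 contributes -2 + 2 · 6 = 10
  Term 3 contributes 8 + 3 · 6 = 26
  Term 4 contributes -4 + 4 · 6 = 20
p(6) = ⊕ of these = min[-1, 11, 10, 26, 20] = -1.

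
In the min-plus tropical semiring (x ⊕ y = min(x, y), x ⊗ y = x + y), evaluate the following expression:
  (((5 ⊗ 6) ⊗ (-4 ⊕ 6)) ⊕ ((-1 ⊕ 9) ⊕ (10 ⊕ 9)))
(((5 ⊗ 6) ⊗ (-4 ⊕ 6)) ⊕ ((-1 ⊕ 9) ⊕ (10 ⊕ 9))) = -1

Expand innermost to outermost. Recall ⊕ takes the minimum of its arguments and ⊗ takes their sum. Working out the expression (((5 ⊗ 6) ⊗ (-4 ⊕ 6)) ⊕ ((-1 ⊕ 9) ⊕ (10 ⊕ 9))) gives -1.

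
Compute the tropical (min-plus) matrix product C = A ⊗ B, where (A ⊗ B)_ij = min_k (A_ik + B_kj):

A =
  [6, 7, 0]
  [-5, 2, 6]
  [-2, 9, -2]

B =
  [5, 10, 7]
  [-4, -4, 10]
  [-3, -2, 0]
A ⊗ B =
  [-3, -2, 0]
  [-2, -2, 2]
  [-5, -4, -2]

Apply the min-plus product entry-by-entry:
  C[0][0] = min over k of (A[0][0] + B[0][0] = 6 + 5 = 11, A[0][1] + B[1][0] = 7 + -4 = 3, A[0][2] + B[2][0] = 0 + -3 = -3) = -3 (attained at k = 2)
  C[0][1] = min over k of (A[0][0] + B[0][1] = 6 + 10 = 16, A[0][1] + B[1][1] = 7 + -4 = 3, A[0][2] + B[2][1] = 0 + -2 = -2) = -2 (attained at k = 2)
  C[0][2] = min over k of (A[0][0] + B[0][2] = 6 + 7 = 13, A[0][1] + B[1][2] = 7 + 10 = 17, A[0][2] + B[2][2] = 0 + 0 = 0) = 0 (attained at k = 2)
  C[1][0] = min over k of (A[1][0] + B[0][0] = -5 + 5 = 0, A[1][1] + B[1][0] = 2 + -4 = -2, A[1][2] + B[2][0] = 6 + -3 = 3) = -2 (attained at k = 1)
  C[1][1] = min over k of (A[1][0] + B[0][1] = -5 + 10 = 5, A[1][1] + B[1][1] = 2 + -4 = -2, A[1][2] + B[2][1] = 6 + -2 = 4) = -2 (attained at k = 1)
  C[1][2] = min over k of (A[1][0] + B[0][2] = -5 + 7 = 2, A[1][1] + B[1][2] = 2 + 10 = 12, A[1][2] + B[2][2] = 6 + 0 = 6) = 2 (attained at k = 0)
  C[2][0] = min over k of (A[2][0] + B[0][0] = -2 + 5 = 3, A[2][1] + B[1][0] = 9 + -4 = 5, A[2][2] + B[2][0] = -2 + -3 = -5) = -5 (attained at k = 2)
  C[2][1] = min over k of (A[2][0] + B[0][1] = -2 + 10 = 8, A[2][1] + B[1][1] = 9 + -4 = 5, A[2][2] + B[2][1] = -2 + -2 = -4) = -4 (attained at k = 2)
  C[2][2] = min over k of (A[2][0] + B[0][2] = -2 + 7 = 5, A[2][1] + B[1][2] = 9 + 10 = 19, A[2][2] + B[2][2] = -2 + 0 = -2) = -2 (attained at k = 2)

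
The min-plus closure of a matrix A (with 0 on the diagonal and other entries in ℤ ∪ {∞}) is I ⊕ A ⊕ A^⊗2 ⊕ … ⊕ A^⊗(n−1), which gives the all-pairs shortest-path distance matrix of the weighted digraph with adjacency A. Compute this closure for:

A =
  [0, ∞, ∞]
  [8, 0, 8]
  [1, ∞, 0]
Closure =
  [0, ∞, ∞]
  [8, 0, 8]
  [1, ∞, 0]

This is the Floyd-Warshall all-pairs shortest-path computation. For each intermediate vertex k = 0, 1, …, 2, update dist[i][j] ← min(dist[i][j], dist[i][k] + dist[k][j]). The final matrix gives, for each (i, j), the minimum total weight of any directed path from i to j (possibly empty when i = j).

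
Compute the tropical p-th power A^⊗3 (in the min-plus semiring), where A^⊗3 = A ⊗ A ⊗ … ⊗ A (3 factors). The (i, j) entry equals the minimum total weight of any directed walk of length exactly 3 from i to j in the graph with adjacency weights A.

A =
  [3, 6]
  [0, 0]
A^⊗3 =
  [6, 6]
  [0, 0]

Each entry (A^⊗3)_ij equals the minimum over all length-3 walks i = v_0 → v_1 → … → v_3 = j of Σ_t A[v_t][v_{t+1}]. For example, for (i, j) = (0, 1) we minimise over 4 possible intermediate vertex sequences; the minimum is 6, attained along the walk 0 → 1 → 1 → 1.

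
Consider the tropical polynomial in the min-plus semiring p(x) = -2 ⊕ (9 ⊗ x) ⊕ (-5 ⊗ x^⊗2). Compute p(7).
p(7) = -2

A tropical monomial a ⊗ x^⊗i evaluates to a + i · x. Evaluating each term at x = 7:
  Term 0 contributes -2 + 0 · 7 = -2
  Term 1 contributes 9 + 1 · 7 = 16
  Term 2 contributes -5 + 2 · 7 = 9
p(7) = ⊕ of these = min[-2, 16, 9] = -2.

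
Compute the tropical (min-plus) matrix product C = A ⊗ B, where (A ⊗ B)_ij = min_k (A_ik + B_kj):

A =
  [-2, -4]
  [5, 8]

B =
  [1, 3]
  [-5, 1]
A ⊗ B =
  [-9, -3]
  [3, 8]

Apply the min-plus product entry-by-entry:
  C[0][0] = min over k of (A[0][0] + B[0][0] = -2 + 1 = -1, A[0][1] + B[1][0] = -4 + -5 = -9) = -9 (attained at k = 1)
  C[0][1] = min over k of (A[0][0] + B[0][1] = -2 + 3 = 1, A[0][1] + B[1][1] = -4 + 1 = -3) = -3 (attained at k = 1)
  C[1][0] = min over k of (A[1][0] + B[0][0] = 5 + 1 = 6, A[1][1] + B[1][0] = 8 + -5 = 3) = 3 (attained at k = 1)
  C[1][1] = min over k of (A[1][0] + B[0][1] = 5 + 3 = 8, A[1][1] + B[1][1] = 8 + 1 = 9) = 8 (attained at k = 0)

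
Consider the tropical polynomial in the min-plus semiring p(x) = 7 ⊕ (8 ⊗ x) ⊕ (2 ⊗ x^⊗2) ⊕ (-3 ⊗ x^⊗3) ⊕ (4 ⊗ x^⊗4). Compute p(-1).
p(-1) = -6

A tropical monomial a ⊗ x^⊗i evaluates to a + i · x. Evaluating each term at x = -1:
  Term 0 contributes 7 + 0 · -1 = 7
  Term 1 contributes 8 + 1 · -1 = 7
  Term 2 contributes 2 + 2 · -1 = 0
  Term 3 contributes -3 + 3 · -1 = -6
  Term 4 contributes 4 + 4 · -1 = 0
p(-1) = ⊕ of these = min[7, 7, 0, -6, 0] = -6.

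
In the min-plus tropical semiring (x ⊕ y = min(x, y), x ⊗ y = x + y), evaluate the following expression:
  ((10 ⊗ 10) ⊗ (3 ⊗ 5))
((10 ⊗ 10) ⊗ (3 ⊗ 5)) = 28

Expand innermost to outermost. Recall ⊕ takes the minimum of its arguments and ⊗ takes their sum. Working out the expression ((10 ⊗ 10) ⊗ (3 ⊗ 5)) gives 28.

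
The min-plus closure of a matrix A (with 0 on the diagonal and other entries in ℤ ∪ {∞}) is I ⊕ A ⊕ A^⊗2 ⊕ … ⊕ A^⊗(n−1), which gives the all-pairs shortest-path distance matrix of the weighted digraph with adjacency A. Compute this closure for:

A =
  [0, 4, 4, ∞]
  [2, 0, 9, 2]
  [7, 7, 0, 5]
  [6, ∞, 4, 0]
Closure =
  [0, 4, 4, 6]
  [2, 0, 6, 2]
  [7, 7, 0, 5]
  [6, 10, 4, 0]

This is the Floyd-Warshall all-pairs shortest-path computation. For each intermediate vertex k = 0, 1, …, 3, update dist[i][j] ← min(dist[i][j], dist[i][k] + dist[k][j]). The final matrix gives, for each (i, j), the minimum total weight of any directed path from i to j (possibly empty when i = j).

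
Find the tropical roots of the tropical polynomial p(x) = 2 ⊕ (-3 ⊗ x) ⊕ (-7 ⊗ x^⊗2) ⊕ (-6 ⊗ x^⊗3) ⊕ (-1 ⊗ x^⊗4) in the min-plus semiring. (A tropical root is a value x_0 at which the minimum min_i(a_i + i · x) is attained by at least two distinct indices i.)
Roots: {-5, -1, 4, 5}

Each tropical root is a break point of the lower envelope of the lines y = a_i + i · x (there are 5 lines, with slopes 0, 1, ..., 4). Only the lines that attain the minimum somewhere contribute to roots; other lines are dominated. Here the surviving (envelope) indices are i = 4, i = 3, i = 2, i = 1, i = 0.
Intersections between consecutive envelope lines give the roots: for adjacent envelope indices i < j the intersection is x = (a_i − a_j) / (j − i). Reading off the sorted break points: {-5, -1, 4, 5}.
Verification: at each break x_0, at least two indices attain the minimum of min_i(a_i + i · x_0).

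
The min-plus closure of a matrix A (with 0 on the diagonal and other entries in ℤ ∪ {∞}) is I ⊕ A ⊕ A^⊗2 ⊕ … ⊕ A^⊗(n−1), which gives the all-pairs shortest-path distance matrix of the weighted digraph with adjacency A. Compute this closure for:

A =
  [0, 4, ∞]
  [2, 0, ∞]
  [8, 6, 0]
Closure =
  [0, 4, ∞]
  [2, 0, ∞]
  [8, 6, 0]

This is the Floyd-Warshall all-pairs shortest-path computation. For each intermediate vertex k = 0, 1, …, 2, update dist[i][j] ← min(dist[i][j], dist[i][k] + dist[k][j]). The final matrix gives, for each (i, j), the minimum total weight of any directed path from i to j (possibly empty when i = j).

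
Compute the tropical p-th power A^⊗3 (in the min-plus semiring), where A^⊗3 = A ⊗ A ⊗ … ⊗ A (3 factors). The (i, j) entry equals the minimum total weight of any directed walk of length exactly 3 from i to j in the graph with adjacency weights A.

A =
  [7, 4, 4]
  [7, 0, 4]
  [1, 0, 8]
A^⊗3 =
  [9, 4, 8]
  [5, 0, 4]
  [5, 0, 4]

Each entry (A^⊗3)_ij equals the minimum over all length-3 walks i = v_0 → v_1 → … → v_3 = j of Σ_t A[v_t][v_{t+1}]. For example, for (i, j) = (0, 2) we minimise over 9 possible intermediate vertex sequences; the minimum is 8, attained along the walk 0 → 1 → 1 → 2.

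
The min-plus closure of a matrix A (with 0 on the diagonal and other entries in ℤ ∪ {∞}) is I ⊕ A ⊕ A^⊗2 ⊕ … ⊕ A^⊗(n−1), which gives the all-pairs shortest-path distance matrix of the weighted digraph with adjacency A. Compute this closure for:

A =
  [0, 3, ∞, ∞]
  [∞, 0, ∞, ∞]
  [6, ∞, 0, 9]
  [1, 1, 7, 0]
Closure =
  [0, 3, ∞, ∞]
  [∞, 0, ∞, ∞]
  [6, 9, 0, 9]
  [1, 1, 7, 0]

This is the Floyd-Warshall all-pairs shortest-path computation. For each intermediate vertex k = 0, 1, …, 3, update dist[i][j] ← min(dist[i][j], dist[i][k] + dist[k][j]). The final matrix gives, for each (i, j), the minimum total weight of any directed path from i to j (possibly empty when i = j).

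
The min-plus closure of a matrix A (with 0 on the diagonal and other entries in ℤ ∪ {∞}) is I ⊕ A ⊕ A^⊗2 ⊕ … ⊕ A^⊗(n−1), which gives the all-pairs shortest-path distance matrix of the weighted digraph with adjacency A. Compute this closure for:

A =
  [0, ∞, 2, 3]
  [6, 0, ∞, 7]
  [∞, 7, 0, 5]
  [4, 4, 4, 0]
Closure =
  [0, 7, 2, 3]
  [6, 0, 8, 7]
  [9, 7, 0, 5]
  [4, 4, 4, 0]

This is the Floyd-Warshall all-pairs shortest-path computation. For each intermediate vertex k = 0, 1, …, 3, update dist[i][j] ← min(dist[i][j], dist[i][k] + dist[k][j]). The final matrix gives, for each (i, j), the minimum total weight of any directed path from i to j (possibly empty when i = j).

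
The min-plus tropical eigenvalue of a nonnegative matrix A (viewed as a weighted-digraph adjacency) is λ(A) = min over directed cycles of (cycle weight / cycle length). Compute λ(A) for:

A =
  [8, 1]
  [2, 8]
λ(A) = 3/2

Enumerate directed cycles and compute their means (weight / length). Sample:
  cycle 0 → 0: weight = 8, length = 1, mean = 8/1 ≈ 8.000
  cycle 1 → 1: weight = 8, length = 1, mean = 8/1 ≈ 8.000
  cycle 0 → 1 → 0: weight = 3, length = 2, mean = 3/2 ≈ 1.500
  cycle 1 → 0 → 1: weight = 3, length = 2, mean = 3/2 ≈ 1.500
Minimum mean = 1.500, attained e.g. along the cycle 0 → 1 → 0 with weight 3 and length 2. So λ(A) = 3/2 = 3/2.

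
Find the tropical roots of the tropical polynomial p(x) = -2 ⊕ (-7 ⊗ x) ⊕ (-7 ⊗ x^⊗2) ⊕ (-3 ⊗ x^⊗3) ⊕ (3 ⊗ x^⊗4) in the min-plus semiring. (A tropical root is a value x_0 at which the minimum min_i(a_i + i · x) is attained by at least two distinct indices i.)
Roots: {-6, -4, 0, 5}

Each tropical root is a break point of the lower envelope of the lines y = a_i + i · x (there are 5 lines, with slopes 0, 1, ..., 4). Only the lines that attain the minimum somewhere contribute to roots; other lines are dominated. Here the surviving (envelope) indices are i = 4, i = 3, i = 2, i = 1, i = 0.
Intersections between consecutive envelope lines give the roots: for adjacent envelope indices i < j the intersection is x = (a_i − a_j) / (j − i). Reading off the sorted break points: {-6, -4, 0, 5}.
Verification: at each break x_0, at least two indices attain the minimum of min_i(a_i + i · x_0).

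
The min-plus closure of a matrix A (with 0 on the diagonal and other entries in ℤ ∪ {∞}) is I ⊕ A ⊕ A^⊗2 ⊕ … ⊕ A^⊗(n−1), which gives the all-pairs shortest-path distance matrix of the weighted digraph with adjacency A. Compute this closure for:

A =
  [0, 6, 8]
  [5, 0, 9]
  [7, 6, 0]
Closure =
  [0, 6, 8]
  [5, 0, 9]
  [7, 6, 0]

This is the Floyd-Warshall all-pairs shortest-path computation. For each intermediate vertex k = 0, 1, …, 2, update dist[i][j] ← min(dist[i][j], dist[i][k] + dist[k][j]). The final matrix gives, for each (i, j), the minimum total weight of any directed path from i to j (possibly empty when i = j).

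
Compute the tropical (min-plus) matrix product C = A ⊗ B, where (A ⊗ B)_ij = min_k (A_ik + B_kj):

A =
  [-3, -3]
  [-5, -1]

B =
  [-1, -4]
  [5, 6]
A ⊗ B =
  [-4, -7]
  [-6, -9]

Apply the min-plus product entry-by-entry:
  C[0][0] = min over k of (A[0][0] + B[0][0] = -3 + -1 = -4, A[0][1] + B[1][0] = -3 + 5 = 2) = -4 (attained at k = 0)
  C[0][1] = min over k of (A[0][0] + B[0][1] = -3 + -4 = -7, A[0][1] + B[1][1] = -3 + 6 = 3) = -7 (attained at k = 0)
  C[1][0] = min over k of (A[1][0] + B[0][0] = -5 + -1 = -6, A[1][1] + B[1][0] = -1 + 5 = 4) = -6 (attained at k = 0)
  C[1][1] = min over k of (A[1][0] + B[0][1] = -5 + -4 = -9, A[1][1] + B[1][1] = -1 + 6 = 5) = -9 (attained at k = 0)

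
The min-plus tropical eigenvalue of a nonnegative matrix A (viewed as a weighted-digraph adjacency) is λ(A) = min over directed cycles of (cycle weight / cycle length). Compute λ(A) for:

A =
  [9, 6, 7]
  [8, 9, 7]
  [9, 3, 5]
λ(A) = 5

Enumerate directed cycles and compute their means (weight / length). Sample:
  cycle 0 → 0: weight = 9, length = 1, mean = 9/1 ≈ 9.000
  cycle 1 → 1: weight = 9, length = 1, mean = 9/1 ≈ 9.000
  cycle 2 → 2: weight = 5, length = 1, mean = 5/1 ≈ 5.000
  cycle 0 → 1 → 0: weight = 14, length = 2, mean = 14/2 ≈ 7.000
  cycle 0 → 2 → 0: weight = 16, length = 2, mean = 16/2 ≈ 8.000
  cycle 1 → 0 → 1: weight = 14, length = 2, mean = 14/2 ≈ 7.000
Minimum mean = 5.000, attained e.g. along the cycle 2 → 2 with weight 5 and length 1. So λ(A) = 5/1 = 5.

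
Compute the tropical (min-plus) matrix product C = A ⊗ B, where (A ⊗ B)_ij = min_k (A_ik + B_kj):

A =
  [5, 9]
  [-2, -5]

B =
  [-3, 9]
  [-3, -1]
A ⊗ B =
  [2, 8]
  [-8, -6]

Apply the min-plus product entry-by-entry:
  C[0][0] = min over k of (A[0][0] + B[0][0] = 5 + -3 = 2, A[0][1] + B[1][0] = 9 + -3 = 6) = 2 (attained at k = 0)
  C[0][1] = min over k of (A[0][0] + B[0][1] = 5 + 9 = 14, A[0][1] + B[1][1] = 9 + -1 = 8) = 8 (attained at k = 1)
  C[1][0] = min over k of (A[1][0] + B[0][0] = -2 + -3 = -5, A[1][1] + B[1][0] = -5 + -3 = -8) = -8 (attained at k = 1)
  C[1][1] = min over k of (A[1][0] + B[0][1] = -2 + 9 = 7, A[1][1] + B[1][1] = -5 + -1 = -6) = -6 (attained at k = 1)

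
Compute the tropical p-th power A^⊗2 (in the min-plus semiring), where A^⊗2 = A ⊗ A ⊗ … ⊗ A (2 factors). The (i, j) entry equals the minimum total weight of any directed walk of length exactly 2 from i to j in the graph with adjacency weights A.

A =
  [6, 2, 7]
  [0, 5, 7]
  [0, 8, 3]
A^⊗2 =
  [2, 7, 9]
  [5, 2, 7]
  [3, 2, 6]

Each entry (A^⊗2)_ij equals the minimum over all length-2 walks i = v_0 → v_1 → … → v_2 = j of Σ_t A[v_t][v_{t+1}]. For example, for (i, j) = (0, 2) we minimise over 3 possible intermediate vertex sequences; the minimum is 9, attained along the walk 0 → 1 → 2.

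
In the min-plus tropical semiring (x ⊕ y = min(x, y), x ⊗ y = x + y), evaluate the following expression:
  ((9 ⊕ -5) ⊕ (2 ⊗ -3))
((9 ⊕ -5) ⊕ (2 ⊗ -3)) = -5

Expand innermost to outermost. Recall ⊕ takes the minimum of its arguments and ⊗ takes their sum. Working out the expression ((9 ⊕ -5) ⊕ (2 ⊗ -3)) gives -5.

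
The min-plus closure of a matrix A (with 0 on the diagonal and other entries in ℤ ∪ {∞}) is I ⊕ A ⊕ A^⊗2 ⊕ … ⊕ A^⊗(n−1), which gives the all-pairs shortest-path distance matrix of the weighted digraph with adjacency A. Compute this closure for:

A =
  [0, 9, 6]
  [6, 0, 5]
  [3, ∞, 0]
Closure =
  [0, 9, 6]
  [6, 0, 5]
  [3, 12, 0]

This is the Floyd-Warshall all-pairs shortest-path computation. For each intermediate vertex k = 0, 1, …, 2, update dist[i][j] ← min(dist[i][j], dist[i][k] + dist[k][j]). The final matrix gives, for each (i, j), the minimum total weight of any directed path from i to j (possibly empty when i = j).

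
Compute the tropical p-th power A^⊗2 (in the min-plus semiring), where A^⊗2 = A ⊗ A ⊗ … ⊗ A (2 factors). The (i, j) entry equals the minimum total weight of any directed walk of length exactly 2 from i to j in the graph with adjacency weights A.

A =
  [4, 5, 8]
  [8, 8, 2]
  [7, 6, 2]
A^⊗2 =
  [8, 9, 7]
  [9, 8, 4]
  [9, 8, 4]

Each entry (A^⊗2)_ij equals the minimum over all length-2 walks i = v_0 → v_1 → … → v_2 = j of Σ_t A[v_t][v_{t+1}]. For example, for (i, j) = (0, 2) we minimise over 3 possible intermediate vertex sequences; the minimum is 7, attained along the walk 0 → 1 → 2.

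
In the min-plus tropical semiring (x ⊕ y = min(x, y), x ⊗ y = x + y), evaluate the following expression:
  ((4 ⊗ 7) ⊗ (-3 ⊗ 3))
((4 ⊗ 7) ⊗ (-3 ⊗ 3)) = 11

Expand innermost to outermost. Recall ⊕ takes the minimum of its arguments and ⊗ takes their sum. Working out the expression ((4 ⊗ 7) ⊗ (-3 ⊗ 3)) gives 11.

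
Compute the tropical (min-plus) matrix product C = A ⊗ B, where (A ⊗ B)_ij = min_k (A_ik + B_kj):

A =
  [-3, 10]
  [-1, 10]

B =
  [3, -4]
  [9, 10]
A ⊗ B =
  [0, -7]
  [2, -5]

Apply the min-plus product entry-by-entry:
  C[0][0] = min over k of (A[0][0] + B[0][0] = -3 + 3 = 0, A[0][1] + B[1][0] = 10 + 9 = 19) = 0 (attained at k = 0)
  C[0][1] = min over k of (A[0][0] + B[0][1] = -3 + -4 = -7, A[0][1] + B[1][1] = 10 + 10 = 20) = -7 (attained at k = 0)
  C[1][0] = min over k of (A[1][0] + B[0][0] = -1 + 3 = 2, A[1][1] + B[1][0] = 10 + 9 = 19) = 2 (attained at k = 0)
  C[1][1] = min over k of (A[1][0] + B[0][1] = -1 + -4 = -5, A[1][1] + B[1][1] = 10 + 10 = 20) = -5 (attained at k = 0)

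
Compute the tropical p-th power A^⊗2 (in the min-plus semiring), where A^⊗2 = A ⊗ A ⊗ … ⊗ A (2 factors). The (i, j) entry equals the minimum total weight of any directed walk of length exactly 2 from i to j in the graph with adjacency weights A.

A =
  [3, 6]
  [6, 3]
A^⊗2 =
  [6, 9]
  [9, 6]

Each entry (A^⊗2)_ij equals the minimum over all length-2 walks i = v_0 → v_1 → … → v_2 = j of Σ_t A[v_t][v_{t+1}]. For example, for (i, j) = (0, 1) we minimise over 2 possible intermediate vertex sequences; the minimum is 9, attained along the walk 0 → 0 → 1.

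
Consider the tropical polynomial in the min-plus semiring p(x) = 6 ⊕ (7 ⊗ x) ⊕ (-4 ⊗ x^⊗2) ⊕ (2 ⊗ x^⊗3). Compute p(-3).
p(-3) = -10

A tropical monomial a ⊗ x^⊗i evaluates to a + i · x. Evaluating each term at x = -3:
  Term 0 contributes 6 + 0 · -3 = 6
  Term 1 contributes 7 + 1 · -3 = 4
  Term 2 contributes -4 + 2 · -3 = -10
  Term 3 contributes 2 + 3 · -3 = -7
p(-3) = ⊕ of these = min[6, 4, -10, -7] = -10.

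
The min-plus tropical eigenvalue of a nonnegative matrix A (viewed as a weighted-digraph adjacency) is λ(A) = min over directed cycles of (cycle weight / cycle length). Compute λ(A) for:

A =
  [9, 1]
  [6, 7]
λ(A) = 7/2

Enumerate directed cycles and compute their means (weight / length). Sample:
  cycle 0 → 0: weight = 9, length = 1, mean = 9/1 ≈ 9.000
  cycle 1 → 1: weight = 7, length = 1, mean = 7/1 ≈ 7.000
  cycle 0 → 1 → 0: weight = 7, length = 2, mean = 7/2 ≈ 3.500
  cycle 1 → 0 → 1: weight = 7, length = 2, mean = 7/2 ≈ 3.500
Minimum mean = 3.500, attained e.g. along the cycle 0 → 1 → 0 with weight 7 and length 2. So λ(A) = 7/2 = 7/2.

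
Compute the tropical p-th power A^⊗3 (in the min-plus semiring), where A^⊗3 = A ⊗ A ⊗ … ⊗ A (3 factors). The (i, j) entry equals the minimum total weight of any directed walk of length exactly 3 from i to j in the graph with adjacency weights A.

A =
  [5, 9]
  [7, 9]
A^⊗3 =
  [15, 19]
  [17, 21]

Each entry (A^⊗3)_ij equals the minimum over all length-3 walks i = v_0 → v_1 → … → v_3 = j of Σ_t A[v_t][v_{t+1}]. For example, for (i, j) = (0, 1) we minimise over 4 possible intermediate vertex sequences; the minimum is 19, attained along the walk 0 → 0 → 0 → 1.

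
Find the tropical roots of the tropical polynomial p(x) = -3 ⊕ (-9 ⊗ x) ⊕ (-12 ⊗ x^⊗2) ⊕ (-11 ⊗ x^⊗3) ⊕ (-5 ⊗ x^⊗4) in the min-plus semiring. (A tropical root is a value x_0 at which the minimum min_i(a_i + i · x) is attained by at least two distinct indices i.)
Roots: {-6, -1, 3, 6}

Each tropical root is a break point of the lower envelope of the lines y = a_i + i · x (there are 5 lines, with slopes 0, 1, ..., 4). Only the lines that attain the minimum somewhere contribute to roots; other lines are dominated. Here the surviving (envelope) indices are i = 4, i = 3, i = 2, i = 1, i = 0.
Intersections between consecutive envelope lines give the roots: for adjacent envelope indices i < j the intersection is x = (a_i − a_j) / (j − i). Reading off the sorted break points: {-6, -1, 3, 6}.
Verification: at each break x_0, at least two indices attain the minimum of min_i(a_i + i · x_0).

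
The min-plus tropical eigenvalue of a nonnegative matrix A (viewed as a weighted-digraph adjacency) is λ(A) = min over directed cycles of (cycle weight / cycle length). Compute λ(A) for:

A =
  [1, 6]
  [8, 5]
λ(A) = 1

Enumerate directed cycles and compute their means (weight / length). Sample:
  cycle 0 → 0: weight = 1, length = 1, mean = 1/1 ≈ 1.000
  cycle 1 → 1: weight = 5, length = 1, mean = 5/1 ≈ 5.000
  cycle 0 → 1 → 0: weight = 14, length = 2, mean = 14/2 ≈ 7.000
  cycle 1 → 0 → 1: weight = 14, length = 2, mean = 14/2 ≈ 7.000
Minimum mean = 1.000, attained e.g. along the cycle 0 → 0 with weight 1 and length 1. So λ(A) = 1/1 = 1.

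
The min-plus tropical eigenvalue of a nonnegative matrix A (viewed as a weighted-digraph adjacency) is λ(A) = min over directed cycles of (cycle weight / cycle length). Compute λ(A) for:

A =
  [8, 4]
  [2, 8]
λ(A) = 3

Enumerate directed cycles and compute their means (weight / length). Sample:
  cycle 0 → 0: weight = 8, length = 1, mean = 8/1 ≈ 8.000
  cycle 1 → 1: weight = 8, length = 1, mean = 8/1 ≈ 8.000
  cycle 0 → 1 → 0: weight = 6, length = 2, mean = 6/2 ≈ 3.000
  cycle 1 → 0 → 1: weight = 6, length = 2, mean = 6/2 ≈ 3.000
Minimum mean = 3.000, attained e.g. along the cycle 0 → 1 → 0 with weight 6 and length 2. So λ(A) = 6/2 = 3.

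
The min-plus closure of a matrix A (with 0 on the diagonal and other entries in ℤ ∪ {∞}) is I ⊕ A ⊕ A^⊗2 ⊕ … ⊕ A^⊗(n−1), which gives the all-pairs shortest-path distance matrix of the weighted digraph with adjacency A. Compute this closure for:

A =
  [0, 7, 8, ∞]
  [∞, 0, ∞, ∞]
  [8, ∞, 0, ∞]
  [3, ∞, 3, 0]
Closure =
  [0, 7, 8, ∞]
  [∞, 0, ∞, ∞]
  [8, 15, 0, ∞]
  [3, 10, 3, 0]

This is the Floyd-Warshall all-pairs shortest-path computation. For each intermediate vertex k = 0, 1, …, 3, update dist[i][j] ← min(dist[i][j], dist[i][k] + dist[k][j]). The final matrix gives, for each (i, j), the minimum total weight of any directed path from i to j (possibly empty when i = j).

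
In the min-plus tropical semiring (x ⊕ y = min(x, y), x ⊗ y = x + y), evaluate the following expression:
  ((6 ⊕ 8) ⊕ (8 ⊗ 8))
((6 ⊕ 8) ⊕ (8 ⊗ 8)) = 6

Expand innermost to outermost. Recall ⊕ takes the minimum of its arguments and ⊗ takes their sum. Working out the expression ((6 ⊕ 8) ⊕ (8 ⊗ 8)) gives 6.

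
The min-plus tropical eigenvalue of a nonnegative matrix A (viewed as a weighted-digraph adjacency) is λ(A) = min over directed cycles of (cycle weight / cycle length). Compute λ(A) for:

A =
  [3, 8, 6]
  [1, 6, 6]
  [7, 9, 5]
λ(A) = 3

Enumerate directed cycles and compute their means (weight / length). Sample:
  cycle 0 → 0: weight = 3, length = 1, mean = 3/1 ≈ 3.000
  cycle 1 → 1: weight = 6, length = 1, mean = 6/1 ≈ 6.000
  cycle 2 → 2: weight = 5, length = 1, mean = 5/1 ≈ 5.000
  cycle 0 → 1 → 0: weight = 9, length = 2, mean = 9/2 ≈ 4.500
  cycle 0 → 2 → 0: weight = 13, length = 2, mean = 13/2 ≈ 6.500
  cycle 1 → 0 → 1: weight = 9, length = 2, mean = 9/2 ≈ 4.500
Minimum mean = 3.000, attained e.g. along the cycle 0 → 0 with weight 3 and length 1. So λ(A) = 3/1 = 3.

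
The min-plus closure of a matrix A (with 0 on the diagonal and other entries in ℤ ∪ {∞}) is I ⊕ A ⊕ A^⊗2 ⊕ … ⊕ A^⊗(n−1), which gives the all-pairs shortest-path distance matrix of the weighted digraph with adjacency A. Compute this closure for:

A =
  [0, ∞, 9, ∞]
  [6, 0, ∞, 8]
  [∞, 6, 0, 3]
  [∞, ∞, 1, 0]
Closure =
  [0, 15, 9, 12]
  [6, 0, 9, 8]
  [12, 6, 0, 3]
  [13, 7, 1, 0]

This is the Floyd-Warshall all-pairs shortest-path computation. For each intermediate vertex k = 0, 1, …, 3, update dist[i][j] ← min(dist[i][j], dist[i][k] + dist[k][j]). The final matrix gives, for each (i, j), the minimum total weight of any directed path from i to j (possibly empty when i = j).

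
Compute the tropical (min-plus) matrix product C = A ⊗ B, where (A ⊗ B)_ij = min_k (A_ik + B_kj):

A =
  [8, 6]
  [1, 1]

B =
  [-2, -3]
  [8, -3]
A ⊗ B =
  [6, 3]
  [-1, -2]

Apply the min-plus product entry-by-entry:
  C[0][0] = min over k of (A[0][0] + B[0][0] = 8 + -2 = 6, A[0][1] + B[1][0] = 6 + 8 = 14) = 6 (attained at k = 0)
  C[0][1] = min over k of (A[0][0] + B[0][1] = 8 + -3 = 5, A[0][1] + B[1][1] = 6 + -3 = 3) = 3 (attained at k = 1)
  C[1][0] = min over k of (A[1][0] + B[0][0] = 1 + -2 = -1, A[1][1] + B[1][0] = 1 + 8 = 9) = -1 (attained at k = 0)
  C[1][1] = min over k of (A[1][0] + B[0][1] = 1 + -3 = -2, A[1][1] + B[1][1] = 1 + -3 = -2) = -2 (attained at k = 0)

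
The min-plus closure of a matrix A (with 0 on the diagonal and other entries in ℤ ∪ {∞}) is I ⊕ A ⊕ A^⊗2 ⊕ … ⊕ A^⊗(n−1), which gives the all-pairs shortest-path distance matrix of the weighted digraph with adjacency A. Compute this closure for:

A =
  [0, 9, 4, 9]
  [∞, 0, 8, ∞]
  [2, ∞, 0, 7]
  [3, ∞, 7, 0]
Closure =
  [0, 9, 4, 9]
  [10, 0, 8, 15]
  [2, 11, 0, 7]
  [3, 12, 7, 0]

This is the Floyd-Warshall all-pairs shortest-path computation. For each intermediate vertex k = 0, 1, …, 3, update dist[i][j] ← min(dist[i][j], dist[i][k] + dist[k][j]). The final matrix gives, for each (i, j), the minimum total weight of any directed path from i to j (possibly empty when i = j).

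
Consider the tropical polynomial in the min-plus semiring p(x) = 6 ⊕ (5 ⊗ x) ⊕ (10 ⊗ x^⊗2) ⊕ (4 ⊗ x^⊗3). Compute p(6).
p(6) = 6

A tropical monomial a ⊗ x^⊗i evaluates to a + i · x. Evaluating each term at x = 6:
  Term 0 contributes 6 + 0 · 6 = 6
  Term 1 contributes 5 + 1 · 6 = 11
  Term 2 contributes 10 + 2 · 6 = 22
  Term 3 contributes 4 + 3 · 6 = 22
p(6) = ⊕ of these = min[6, 11, 22, 22] = 6.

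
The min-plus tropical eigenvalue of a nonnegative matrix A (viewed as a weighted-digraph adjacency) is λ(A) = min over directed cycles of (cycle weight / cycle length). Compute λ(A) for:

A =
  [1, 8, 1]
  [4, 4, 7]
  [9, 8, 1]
λ(A) = 1

Enumerate directed cycles and compute their means (weight / length). Sample:
  cycle 0 → 0: weight = 1, length = 1, mean = 1/1 ≈ 1.000
  cycle 1 → 1: weight = 4, length = 1, mean = 4/1 ≈ 4.000
  cycle 2 → 2: weight = 1, length = 1, mean = 1/1 ≈ 1.000
  cycle 0 → 1 → 0: weight = 12, length = 2, mean = 12/2 ≈ 6.000
  cycle 0 → 2 → 0: weight = 10, length = 2, mean = 10/2 ≈ 5.000
  cycle 1 → 0 → 1: weight = 12, length = 2, mean = 12/2 ≈ 6.000
Minimum mean = 1.000, attained e.g. along the cycle 0 → 0 with weight 1 and length 1. So λ(A) = 1/1 = 1.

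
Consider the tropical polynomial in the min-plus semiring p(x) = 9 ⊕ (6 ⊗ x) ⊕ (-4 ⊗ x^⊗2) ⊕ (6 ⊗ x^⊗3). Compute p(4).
p(4) = 4

A tropical monomial a ⊗ x^⊗i evaluates to a + i · x. Evaluating each term at x = 4:
  Term 0 contributes 9 + 0 · 4 = 9
  Term 1 contributes 6 + 1 · 4 = 10
  Term 2 contributes -4 + 2 · 4 = 4
  Term 3 contributes 6 + 3 · 4 = 18
p(4) = ⊕ of these = min[9, 10, 4, 18] = 4.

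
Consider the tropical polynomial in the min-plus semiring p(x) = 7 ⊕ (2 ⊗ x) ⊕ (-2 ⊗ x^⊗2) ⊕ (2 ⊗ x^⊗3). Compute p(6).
p(6) = 7

A tropical monomial a ⊗ x^⊗i evaluates to a + i · x. Evaluating each term at x = 6:
  Term 0 contributes 7 + 0 · 6 = 7
  Term 1 contributes 2 + 1 · 6 = 8
  Term 2 contributes -2 + 2 · 6 = 10
  Term 3 contributes 2 + 3 · 6 = 20
p(6) = ⊕ of these = min[7, 8, 10, 20] = 7.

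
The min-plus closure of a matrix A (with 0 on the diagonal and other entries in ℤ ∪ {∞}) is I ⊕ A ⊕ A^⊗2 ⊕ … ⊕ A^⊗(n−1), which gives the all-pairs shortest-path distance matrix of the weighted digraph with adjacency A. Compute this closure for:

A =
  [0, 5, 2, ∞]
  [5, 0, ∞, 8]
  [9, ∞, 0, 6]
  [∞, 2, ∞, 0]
Closure =
  [0, 5, 2, 8]
  [5, 0, 7, 8]
  [9, 8, 0, 6]
  [7, 2, 9, 0]

This is the Floyd-Warshall all-pairs shortest-path computation. For each intermediate vertex k = 0, 1, …, 3, update dist[i][j] ← min(dist[i][j], dist[i][k] + dist[k][j]). The final matrix gives, for each (i, j), the minimum total weight of any directed path from i to j (possibly empty when i = j).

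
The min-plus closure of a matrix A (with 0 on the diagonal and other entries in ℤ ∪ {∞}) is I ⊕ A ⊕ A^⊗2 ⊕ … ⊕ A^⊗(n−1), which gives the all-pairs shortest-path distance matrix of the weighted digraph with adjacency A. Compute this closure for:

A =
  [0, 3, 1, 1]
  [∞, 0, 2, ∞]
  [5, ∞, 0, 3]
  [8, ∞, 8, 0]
Closure =
  [0, 3, 1, 1]
  [7, 0, 2, 5]
  [5, 8, 0, 3]
  [8, 11, 8, 0]

This is the Floyd-Warshall all-pairs shortest-path computation. For each intermediate vertex k = 0, 1, …, 3, update dist[i][j] ← min(dist[i][j], dist[i][k] + dist[k][j]). The final matrix gives, for each (i, j), the minimum total weight of any directed path from i to j (possibly empty when i = j).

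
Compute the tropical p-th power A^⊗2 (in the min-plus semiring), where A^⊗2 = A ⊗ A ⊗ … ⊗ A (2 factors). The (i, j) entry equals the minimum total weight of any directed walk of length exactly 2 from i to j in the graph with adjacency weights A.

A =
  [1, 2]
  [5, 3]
A^⊗2 =
  [2, 3]
  [6, 6]

Each entry (A^⊗2)_ij equals the minimum over all length-2 walks i = v_0 → v_1 → … → v_2 = j of Σ_t A[v_t][v_{t+1}]. For example, for (i, j) = (0, 1) we minimise over 2 possible intermediate vertex sequences; the minimum is 3, attained along the walk 0 → 0 → 1.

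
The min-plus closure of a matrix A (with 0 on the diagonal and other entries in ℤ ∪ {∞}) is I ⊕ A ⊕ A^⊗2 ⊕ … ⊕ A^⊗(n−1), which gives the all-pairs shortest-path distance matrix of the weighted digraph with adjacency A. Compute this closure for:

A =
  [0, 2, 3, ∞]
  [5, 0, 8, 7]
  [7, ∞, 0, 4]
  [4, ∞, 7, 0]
Closure =
  [0, 2, 3, 7]
  [5, 0, 8, 7]
  [7, 9, 0, 4]
  [4, 6, 7, 0]

This is the Floyd-Warshall all-pairs shortest-path computation. For each intermediate vertex k = 0, 1, …, 3, update dist[i][j] ← min(dist[i][j], dist[i][k] + dist[k][j]). The final matrix gives, for each (i, j), the minimum total weight of any directed path from i to j (possibly empty when i = j).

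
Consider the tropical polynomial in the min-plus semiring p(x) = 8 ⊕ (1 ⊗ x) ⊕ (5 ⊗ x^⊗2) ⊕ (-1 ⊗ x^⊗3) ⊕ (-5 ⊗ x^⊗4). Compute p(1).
p(1) = -1

A tropical monomial a ⊗ x^⊗i evaluates to a + i · x. Evaluating each term at x = 1:
  Term 0 contributes 8 + 0 · 1 = 8
  Term 1 contributes 1 + 1 · 1 = 2
  Term 2 contributes 5 + 2 · 1 = 7
  Term 3 contributes -1 + 3 · 1 = 2
  Term 4 contributes -5 + 4 · 1 = -1
p(1) = ⊕ of these = min[8, 2, 7, 2, -1] = -1.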